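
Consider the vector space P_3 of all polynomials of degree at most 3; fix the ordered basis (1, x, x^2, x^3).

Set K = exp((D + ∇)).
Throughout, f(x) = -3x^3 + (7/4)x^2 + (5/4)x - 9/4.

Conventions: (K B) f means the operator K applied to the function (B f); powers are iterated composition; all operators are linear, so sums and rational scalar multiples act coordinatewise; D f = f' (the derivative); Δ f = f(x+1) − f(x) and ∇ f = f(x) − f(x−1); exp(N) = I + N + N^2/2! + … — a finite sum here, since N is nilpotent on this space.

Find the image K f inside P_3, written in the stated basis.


order-1 term: -18x^2 + 16x - 9/4
order-2 term: -36x + 25
order-3 term: -24
the series for exp((D + ∇)) f terminates at order 3
exp((D + ∇)) f = -3x^3 - (65/4)x^2 - (75/4)x - 7/2

the image equals g(x) = -3x^3 - (65/4)x^2 - (75/4)x - 7/2


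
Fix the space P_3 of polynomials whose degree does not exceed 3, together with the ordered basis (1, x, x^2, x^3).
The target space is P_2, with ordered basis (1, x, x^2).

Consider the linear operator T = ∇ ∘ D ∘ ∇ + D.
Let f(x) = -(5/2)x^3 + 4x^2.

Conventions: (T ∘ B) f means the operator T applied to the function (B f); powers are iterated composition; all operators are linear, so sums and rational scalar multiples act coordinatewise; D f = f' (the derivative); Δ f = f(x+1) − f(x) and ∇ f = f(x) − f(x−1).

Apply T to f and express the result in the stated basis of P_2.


the result is g(x) = -(15/2)x^2 + 8x - 15

∇ f = -(15/2)x^2 + (31/2)x - 13/2
D ∇ f = -15x + 31/2
∇ D ∇ f = -15
D f = -(15/2)x^2 + 8x
(∇ ∘ D ∘ ∇ + D) f = -(15/2)x^2 + 8x - 15


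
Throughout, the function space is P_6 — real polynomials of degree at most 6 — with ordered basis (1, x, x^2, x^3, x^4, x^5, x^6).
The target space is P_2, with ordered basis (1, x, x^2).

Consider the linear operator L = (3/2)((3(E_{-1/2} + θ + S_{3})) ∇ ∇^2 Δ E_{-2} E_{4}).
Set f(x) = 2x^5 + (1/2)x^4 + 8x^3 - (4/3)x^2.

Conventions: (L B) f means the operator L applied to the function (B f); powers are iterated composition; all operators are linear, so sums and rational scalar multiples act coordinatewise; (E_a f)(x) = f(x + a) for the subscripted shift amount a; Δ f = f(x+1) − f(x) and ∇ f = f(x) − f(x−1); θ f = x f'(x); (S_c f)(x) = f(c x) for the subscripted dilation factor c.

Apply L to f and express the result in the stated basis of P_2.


E_{4} f = 2x^5 + (81/2)x^4 + 336x^3 + (4268/3)x^2 + (9184/3)x + 8000/3
E_{-2} E_{4} f = 2x^5 + (41/2)x^4 + 92x^3 + (656/3)x^2 + (800/3)x + 392/3
Δ E_{-2} E_{4} f = 10x^4 + 102x^3 + 419x^2 + (2416/3)x + 3599/6
∇ (Δ E_{-2} E_{4}) f = 40x^3 + 246x^2 + 572x + 1435/3
∇ ∇ (Δ E_{-2} E_{4}) f = 120x^2 + 372x + 366
∇ ∇^2 (Δ E_{-2} E_{4}) f = 240x + 252
E_{-1/2} (∇ ∇^2) (Δ E_{-2} E_{4}) f = 240x + 132
θ (∇ ∇^2) (Δ E_{-2} E_{4}) f = 240x
S_{3} (∇ ∇^2) (Δ E_{-2} E_{4}) f = 720x + 252
(E_{-1/2} + θ + S_{3}) (∇ ∇^2) (Δ E_{-2} E_{4}) f = 1200x + 384
(3(E_{-1/2} + θ + S_{3})) (∇ ∇^2) (Δ E_{-2} E_{4}) f = 3600x + 1152
((3/2)((3(E_{-1/2} + θ + S_{3})) ∇ ∇^2 Δ E_{-2} E_{4})) f = 5400x + 1728

g(x) = 5400x + 1728


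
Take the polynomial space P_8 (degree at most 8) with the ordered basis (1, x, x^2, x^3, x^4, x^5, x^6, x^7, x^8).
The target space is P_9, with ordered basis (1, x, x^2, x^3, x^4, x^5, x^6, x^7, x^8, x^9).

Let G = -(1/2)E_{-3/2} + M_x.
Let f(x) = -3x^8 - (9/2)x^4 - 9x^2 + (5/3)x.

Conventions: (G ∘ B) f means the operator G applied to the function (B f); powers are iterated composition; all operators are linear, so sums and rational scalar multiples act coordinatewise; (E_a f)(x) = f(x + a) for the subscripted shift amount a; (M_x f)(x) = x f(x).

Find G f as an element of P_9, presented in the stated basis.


the result is g(x) = -3x^9 + (3/2)x^8 - 18x^7 + (189/2)x^6 - 288x^5 + (8541/16)x^4 - (5283/8)x^3 + (49435/96)x^2 - (23975/96)x + 31339/512

E_{-3/2} f = -3x^8 + 36x^7 - 189x^6 + 567x^5 - (8541/8)x^4 + (5211/4)x^3 - (16425/16)x^2 + (23975/48)x - 31339/256
(-(1/2)E_{-3/2}) f = (3/2)x^8 - 18x^7 + (189/2)x^6 - (567/2)x^5 + (8541/16)x^4 - (5211/8)x^3 + (16425/32)x^2 - (23975/96)x + 31339/512
M_x f = -3x^9 - (9/2)x^5 - 9x^3 + (5/3)x^2
(-(1/2)E_{-3/2} + M_x) f = -3x^9 + (3/2)x^8 - 18x^7 + (189/2)x^6 - 288x^5 + (8541/16)x^4 - (5283/8)x^3 + (49435/96)x^2 - (23975/96)x + 31339/512


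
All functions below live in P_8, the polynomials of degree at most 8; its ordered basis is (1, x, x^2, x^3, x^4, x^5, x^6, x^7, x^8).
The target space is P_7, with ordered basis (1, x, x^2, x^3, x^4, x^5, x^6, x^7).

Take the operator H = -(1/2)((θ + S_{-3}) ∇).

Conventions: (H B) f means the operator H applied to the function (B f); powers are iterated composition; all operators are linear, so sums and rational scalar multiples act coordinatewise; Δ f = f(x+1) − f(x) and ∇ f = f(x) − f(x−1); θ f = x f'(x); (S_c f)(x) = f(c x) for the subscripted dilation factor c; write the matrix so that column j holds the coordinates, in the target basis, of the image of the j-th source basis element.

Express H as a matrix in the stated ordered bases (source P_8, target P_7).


image of 1: 0
image of x: -1/2
image of x^2: 2x + 1/2
image of x^3: -(33/2)x^2 - 3x - 1/2
image of x^4: 48x^3 + 33x^2 + 4x + 1/2
image of x^5: -(425/2)x^4 - 120x^3 - 55x^2 - 5x - 1/2
image of x^6: 714x^5 + (1275/2)x^4 + 240x^3 + (165/2)x^2 + 6x + 1/2
image of x^7: -(5145/2)x^6 - 2499x^5 - (2975/2)x^4 - 420x^3 - (231/2)x^2 - 7x - 1/2
image of x^8: 8720x^7 + 10290x^6 + 6664x^5 + 2975x^4 + 672x^3 + 154x^2 + 8x + 1/2
each image's coordinates form column j of the matrix

the matrix is [[0, -1/2, 1/2, -1/2, 1/2, -1/2, 1/2, -1/2, 1/2]; [0, 0, 2, -3, 4, -5, 6, -7, 8]; [0, 0, 0, -33/2, 33, -55, 165/2, -231/2, 154]; [0, 0, 0, 0, 48, -120, 240, -420, 672]; [0, 0, 0, 0, 0, -425/2, 1275/2, -2975/2, 2975]; [0, 0, 0, 0, 0, 0, 714, -2499, 6664]; [0, 0, 0, 0, 0, 0, 0, -5145/2, 10290]; [0, 0, 0, 0, 0, 0, 0, 0, 8720]] (rows listed top to bottom)


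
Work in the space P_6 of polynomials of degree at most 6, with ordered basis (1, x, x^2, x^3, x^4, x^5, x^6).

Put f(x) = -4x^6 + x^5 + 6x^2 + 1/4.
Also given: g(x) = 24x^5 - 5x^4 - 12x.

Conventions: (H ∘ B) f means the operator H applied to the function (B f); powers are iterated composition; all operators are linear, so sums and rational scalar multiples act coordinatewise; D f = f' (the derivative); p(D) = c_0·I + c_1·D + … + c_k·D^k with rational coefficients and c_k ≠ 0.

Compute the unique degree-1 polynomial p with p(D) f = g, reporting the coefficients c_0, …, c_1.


D^0 f = -4x^6 + x^5 + 6x^2 + 1/4
D^1 f = -24x^5 + 5x^4 + 12x
matching coefficients of g against c_0 f + c_1 Df + … from the top degree down determines the c_i
solution: c_0 = 0, c_1 = -1

c_0 = 0, c_1 = -1


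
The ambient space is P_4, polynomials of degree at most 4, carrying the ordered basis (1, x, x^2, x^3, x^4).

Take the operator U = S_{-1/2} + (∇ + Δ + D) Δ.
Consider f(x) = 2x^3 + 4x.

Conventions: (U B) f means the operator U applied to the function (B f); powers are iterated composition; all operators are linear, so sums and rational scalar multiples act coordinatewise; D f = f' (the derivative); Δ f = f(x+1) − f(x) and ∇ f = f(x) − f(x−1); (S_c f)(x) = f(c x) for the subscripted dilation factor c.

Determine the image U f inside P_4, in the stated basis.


the result is g(x) = -(1/4)x^3 + 34x + 18

S_{-1/2} f = -(1/4)x^3 - 2x
Δ f = 6x^2 + 6x + 6
∇ Δ f = 12x
Δ Δ f = 12x + 12
D Δ f = 12x + 6
(∇ + Δ + D) Δ f = 36x + 18
(S_{-1/2} + (∇ + Δ + D) Δ) f = -(1/4)x^3 + 34x + 18


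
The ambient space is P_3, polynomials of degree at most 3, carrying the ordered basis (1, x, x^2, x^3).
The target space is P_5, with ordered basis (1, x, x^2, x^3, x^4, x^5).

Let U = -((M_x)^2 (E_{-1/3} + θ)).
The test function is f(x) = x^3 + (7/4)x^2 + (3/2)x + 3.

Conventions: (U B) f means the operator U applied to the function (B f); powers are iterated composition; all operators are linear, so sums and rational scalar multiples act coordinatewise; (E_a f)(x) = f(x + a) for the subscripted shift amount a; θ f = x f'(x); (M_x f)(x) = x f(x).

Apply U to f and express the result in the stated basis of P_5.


E_{-1/3} f = x^3 + (3/4)x^2 + (2/3)x + 287/108
θ f = 3x^3 + (7/2)x^2 + (3/2)x
(E_{-1/3} + θ) f = 4x^3 + (17/4)x^2 + (13/6)x + 287/108
M_x (E_{-1/3} + θ) f = 4x^4 + (17/4)x^3 + (13/6)x^2 + (287/108)x
M_x M_x (E_{-1/3} + θ) f = 4x^5 + (17/4)x^4 + (13/6)x^3 + (287/108)x^2
(-((M_x)^2 (E_{-1/3} + θ))) f = -4x^5 - (17/4)x^4 - (13/6)x^3 - (287/108)x^2

the result is g(x) = -4x^5 - (17/4)x^4 - (13/6)x^3 - (287/108)x^2


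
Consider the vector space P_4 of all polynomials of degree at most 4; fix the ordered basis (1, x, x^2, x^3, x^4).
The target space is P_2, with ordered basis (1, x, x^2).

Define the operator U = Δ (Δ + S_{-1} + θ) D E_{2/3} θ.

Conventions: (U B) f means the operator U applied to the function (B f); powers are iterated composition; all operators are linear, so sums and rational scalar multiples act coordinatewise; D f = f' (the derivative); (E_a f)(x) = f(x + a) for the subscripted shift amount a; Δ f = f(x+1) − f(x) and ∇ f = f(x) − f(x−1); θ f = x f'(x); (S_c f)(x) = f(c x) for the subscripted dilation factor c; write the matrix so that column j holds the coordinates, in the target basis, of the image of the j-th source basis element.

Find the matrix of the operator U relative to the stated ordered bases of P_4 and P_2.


the matrix is [[0, 0, 0, 45, 288]; [0, 0, 0, 54, 384]; [0, 0, 0, 0, 96]] (rows listed top to bottom)

image of 1: 0
image of x: 0
image of x^2: 0
image of x^3: 54x + 45
image of x^4: 96x^2 + 384x + 288
each image's coordinates form column j of the matrix


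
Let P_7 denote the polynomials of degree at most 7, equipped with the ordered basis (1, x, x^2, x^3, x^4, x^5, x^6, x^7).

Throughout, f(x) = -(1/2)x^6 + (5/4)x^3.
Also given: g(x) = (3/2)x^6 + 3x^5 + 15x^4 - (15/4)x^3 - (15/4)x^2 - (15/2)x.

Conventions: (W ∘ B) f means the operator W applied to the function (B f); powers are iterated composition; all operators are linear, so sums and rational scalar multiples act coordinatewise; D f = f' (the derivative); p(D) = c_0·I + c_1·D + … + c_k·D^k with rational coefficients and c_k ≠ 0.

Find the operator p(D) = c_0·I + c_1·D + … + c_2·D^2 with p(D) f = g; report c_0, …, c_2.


c_0 = -3, c_1 = -1, c_2 = -1

D^0 f = -(1/2)x^6 + (5/4)x^3
D^1 f = -3x^5 + (15/4)x^2
D^2 f = -15x^4 + (15/2)x
matching coefficients of g against c_0 f + c_1 Df + … from the top degree down determines the c_i
solution: c_0 = -3, c_1 = -1, c_2 = -1


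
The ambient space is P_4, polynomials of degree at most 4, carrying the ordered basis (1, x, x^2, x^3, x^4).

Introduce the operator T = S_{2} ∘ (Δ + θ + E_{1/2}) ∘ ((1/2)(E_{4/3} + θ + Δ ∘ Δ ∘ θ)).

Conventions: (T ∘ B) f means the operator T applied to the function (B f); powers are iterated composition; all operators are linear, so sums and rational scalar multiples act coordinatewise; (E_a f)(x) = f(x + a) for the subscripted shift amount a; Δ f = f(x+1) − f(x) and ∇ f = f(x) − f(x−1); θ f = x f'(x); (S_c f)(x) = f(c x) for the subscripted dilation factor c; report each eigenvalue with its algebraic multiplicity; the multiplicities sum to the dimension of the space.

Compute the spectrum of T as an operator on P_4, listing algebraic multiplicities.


λ = 1/2 (multiplicity 1), λ = 4 (multiplicity 1), λ = 18 (multiplicity 1), λ = 64 (multiplicity 1), λ = 200 (multiplicity 1)

image of 1: 1/2
image of x: 4x + 13/6
image of x^2: 18x^2 + (43/3)x + 487/72
image of x^3: 64x^3 + 60x^2 + (221/3)x + 3503/108
image of x^4: 200x^4 + (616/3)x^3 + 475x^2 + (23191/54)x + 391429/2592
the matrix is upper triangular; its diagonal is (1/2, 4, 18, 64, 200)
for a triangular matrix the eigenvalues are the diagonal entries, with algebraic multiplicity their repetition count


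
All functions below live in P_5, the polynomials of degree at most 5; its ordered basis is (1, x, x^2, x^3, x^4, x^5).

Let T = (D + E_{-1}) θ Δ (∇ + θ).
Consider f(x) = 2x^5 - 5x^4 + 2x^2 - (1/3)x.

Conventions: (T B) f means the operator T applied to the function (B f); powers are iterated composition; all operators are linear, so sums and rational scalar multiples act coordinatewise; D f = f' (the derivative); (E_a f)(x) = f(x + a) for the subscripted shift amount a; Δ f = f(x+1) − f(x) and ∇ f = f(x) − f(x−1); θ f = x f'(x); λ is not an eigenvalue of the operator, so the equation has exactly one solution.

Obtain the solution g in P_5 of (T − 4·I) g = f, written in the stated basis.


write g with unknown coordinates in the stated basis and equate coefficients in (T − 4·I) g = f
solving from the highest basis element down gives g = -(1/2)x^5 - (45/4)x^4 - (645/4)x^3 - (8129/8)x^2 - (100985/48)x - 6335/8
check: T g = -50x^4 - 645x^3 - (8125/2)x^2 - (33663/4)x - 6335/2
so T g − 4·g = 2x^5 - 5x^4 + 2x^2 - (1/3)x = f ✓

g(x) = -(1/2)x^5 - (45/4)x^4 - (645/4)x^3 - (8129/8)x^2 - (100985/48)x - 6335/8


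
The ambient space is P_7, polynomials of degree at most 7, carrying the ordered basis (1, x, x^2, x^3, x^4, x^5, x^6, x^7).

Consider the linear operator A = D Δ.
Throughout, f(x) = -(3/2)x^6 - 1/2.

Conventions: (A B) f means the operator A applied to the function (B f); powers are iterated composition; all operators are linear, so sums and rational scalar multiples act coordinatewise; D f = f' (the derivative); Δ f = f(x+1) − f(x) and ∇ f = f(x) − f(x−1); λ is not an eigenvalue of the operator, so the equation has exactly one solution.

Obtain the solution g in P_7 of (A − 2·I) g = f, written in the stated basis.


the result is g(x) = (3/4)x^6 + (45/4)x^4 + (45/2)x^3 + 90x^2 + (585/4)x + 595/4

write g with unknown coordinates in the stated basis and equate coefficients in (A − 2·I) g = f
solving from the highest basis element down gives g = (3/4)x^6 + (45/4)x^4 + (45/2)x^3 + 90x^2 + (585/4)x + 595/4
check: A g = (45/2)x^4 + 45x^3 + 180x^2 + (585/2)x + 297
so A g − 2·g = -(3/2)x^6 - 1/2 = f ✓


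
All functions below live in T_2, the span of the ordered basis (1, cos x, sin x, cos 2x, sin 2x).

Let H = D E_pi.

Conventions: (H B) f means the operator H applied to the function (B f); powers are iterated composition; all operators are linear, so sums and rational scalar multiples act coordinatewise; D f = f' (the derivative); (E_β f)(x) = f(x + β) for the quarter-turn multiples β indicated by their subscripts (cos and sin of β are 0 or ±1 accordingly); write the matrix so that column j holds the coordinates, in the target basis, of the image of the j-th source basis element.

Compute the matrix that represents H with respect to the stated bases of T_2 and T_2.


the matrix is [[0, 0, 0, 0, 0]; [0, 0, -1, 0, 0]; [0, 1, 0, 0, 0]; [0, 0, 0, 0, 2]; [0, 0, 0, -2, 0]] (rows listed top to bottom)

image of 1: 0
image of cos x: sin x
image of sin x: -cos x
image of cos 2x: -2sin 2x
image of sin 2x: 2cos 2x
each image's coordinates form column j of the matrix


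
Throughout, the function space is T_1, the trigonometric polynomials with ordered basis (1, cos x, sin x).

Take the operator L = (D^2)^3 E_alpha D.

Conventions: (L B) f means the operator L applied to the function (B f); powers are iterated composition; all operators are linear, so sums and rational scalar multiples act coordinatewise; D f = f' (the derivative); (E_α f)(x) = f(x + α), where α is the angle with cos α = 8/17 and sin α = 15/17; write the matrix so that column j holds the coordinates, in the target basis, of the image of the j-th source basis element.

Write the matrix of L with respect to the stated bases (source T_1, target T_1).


the matrix is [[0, 0, 0]; [0, 15/17, -8/17]; [0, 8/17, 15/17]] (rows listed top to bottom)

image of 1: 0
image of cos x: (15/17)cos x + (8/17)sin x
image of sin x: -(8/17)cos x + (15/17)sin x
each image's coordinates form column j of the matrix


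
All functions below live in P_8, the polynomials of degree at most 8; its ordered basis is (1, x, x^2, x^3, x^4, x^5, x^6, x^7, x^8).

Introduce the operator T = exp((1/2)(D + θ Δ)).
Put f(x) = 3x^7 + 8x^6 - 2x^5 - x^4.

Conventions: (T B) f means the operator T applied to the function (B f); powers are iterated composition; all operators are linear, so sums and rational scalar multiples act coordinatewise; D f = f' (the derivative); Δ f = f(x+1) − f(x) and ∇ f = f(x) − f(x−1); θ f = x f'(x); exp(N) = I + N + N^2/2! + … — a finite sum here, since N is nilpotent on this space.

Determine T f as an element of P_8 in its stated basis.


the image equals g(x) = 3x^7 + (163/2)x^6 + 961x^5 + (49337/8)x^4 + (88833/4)x^3 + (669619/16)x^2 + (130915/4)x + 216015/64

order-1 term: (147/2)x^6 + (603/2)x^5 + 425x^4 + (719/2)x^3 + 157x^2 + (55/2)x
order-2 term: (1323/2)x^5 + (23895/8)x^4 + (20255/4)x^3 + (33141/8)x^2 + (5355/4)x + 55/8
order-3 term: (11025/4)x^4 + (22545/2)x^3 + (126195/8)x^2 + (62689/8)x + 1785/8
order-4 term: (11025/2)x^3 + (269055/16)x^2 + (26985/2)x + 62689/64
order-5 term: (19845/4)x^2 + (67041/8)x + 5397/4
order-6 term: (6615/4)x + 22347/32
order-7 term: 945/8
the series for exp((1/2)(D + θ Δ)) f terminates at order 7
exp((1/2)(D + θ Δ)) f = 3x^7 + (163/2)x^6 + 961x^5 + (49337/8)x^4 + (88833/4)x^3 + (669619/16)x^2 + (130915/4)x + 216015/64


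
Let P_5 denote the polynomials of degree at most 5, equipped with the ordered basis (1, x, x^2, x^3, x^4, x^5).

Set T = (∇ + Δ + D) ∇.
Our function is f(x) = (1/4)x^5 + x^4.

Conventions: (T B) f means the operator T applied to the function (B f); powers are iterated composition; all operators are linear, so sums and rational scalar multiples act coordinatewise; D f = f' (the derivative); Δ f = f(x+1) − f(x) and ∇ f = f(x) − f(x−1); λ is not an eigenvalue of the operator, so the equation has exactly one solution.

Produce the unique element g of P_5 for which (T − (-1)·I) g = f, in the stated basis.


write g with unknown coordinates in the stated basis and equate coefficients in (T − (-1)·I) g = f
solving from the highest basis element down gives g = (1/4)x^5 + x^4 - 15x^3 - (27/2)x^2 + 281x - 261/4
check: T g = 15x^3 + (27/2)x^2 - 281x + 261/4
so T g − (-1)·g = (1/4)x^5 + x^4 = f ✓

the image equals g(x) = (1/4)x^5 + x^4 - 15x^3 - (27/2)x^2 + 281x - 261/4


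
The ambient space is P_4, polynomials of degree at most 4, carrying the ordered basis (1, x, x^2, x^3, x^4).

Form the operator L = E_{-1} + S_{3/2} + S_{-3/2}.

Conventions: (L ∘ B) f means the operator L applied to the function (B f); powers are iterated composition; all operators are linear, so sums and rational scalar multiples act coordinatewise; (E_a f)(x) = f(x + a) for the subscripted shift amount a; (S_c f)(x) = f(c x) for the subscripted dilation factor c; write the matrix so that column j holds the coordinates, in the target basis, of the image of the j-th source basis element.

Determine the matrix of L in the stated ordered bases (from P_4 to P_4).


image of 1: 3
image of x: x - 1
image of x^2: (11/2)x^2 - 2x + 1
image of x^3: x^3 - 3x^2 + 3x - 1
image of x^4: (89/8)x^4 - 4x^3 + 6x^2 - 4x + 1
each image's coordinates form column j of the matrix

the matrix is [[3, -1, 1, -1, 1]; [0, 1, -2, 3, -4]; [0, 0, 11/2, -3, 6]; [0, 0, 0, 1, -4]; [0, 0, 0, 0, 89/8]] (rows listed top to bottom)


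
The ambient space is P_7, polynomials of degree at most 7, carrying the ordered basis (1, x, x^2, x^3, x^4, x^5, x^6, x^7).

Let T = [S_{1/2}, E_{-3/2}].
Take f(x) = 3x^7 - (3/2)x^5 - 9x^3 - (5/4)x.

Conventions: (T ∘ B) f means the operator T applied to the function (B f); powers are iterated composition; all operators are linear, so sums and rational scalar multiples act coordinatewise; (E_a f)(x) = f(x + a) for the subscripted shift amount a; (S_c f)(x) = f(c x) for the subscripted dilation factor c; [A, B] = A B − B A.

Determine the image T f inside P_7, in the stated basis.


the image equals g(x) = -(63/256)x^6 + (1701/512)x^5 - (19485/1024)x^4 + (121095/2048)x^3 - (408483/4096)x^2 + (632043/8192)x - 201639/16384

E_{-3/2} f = 3x^7 - (63/2)x^6 + (561/4)x^5 - (2745/8)x^4 + (7821/16)x^3 - (12393/32)x^2 + (8911/64)x - 975/128
S_{1/2} E_{-3/2} f = (3/128)x^7 - (63/128)x^6 + (561/128)x^5 - (2745/128)x^4 + (7821/128)x^3 - (12393/128)x^2 + (8911/128)x - 975/128
S_{1/2} f = (3/128)x^7 - (3/64)x^5 - (9/8)x^3 - (5/8)x
E_{-3/2} S_{1/2} f = (3/128)x^7 - (63/256)x^6 + (543/512)x^5 - (2475/1024)x^4 + (4041/2048)x^3 + (11907/4096)x^2 - (61739/8192)x + 76839/16384
[S_{1/2}, E_{-3/2}] f = -(63/256)x^6 + (1701/512)x^5 - (19485/1024)x^4 + (121095/2048)x^3 - (408483/4096)x^2 + (632043/8192)x - 201639/16384


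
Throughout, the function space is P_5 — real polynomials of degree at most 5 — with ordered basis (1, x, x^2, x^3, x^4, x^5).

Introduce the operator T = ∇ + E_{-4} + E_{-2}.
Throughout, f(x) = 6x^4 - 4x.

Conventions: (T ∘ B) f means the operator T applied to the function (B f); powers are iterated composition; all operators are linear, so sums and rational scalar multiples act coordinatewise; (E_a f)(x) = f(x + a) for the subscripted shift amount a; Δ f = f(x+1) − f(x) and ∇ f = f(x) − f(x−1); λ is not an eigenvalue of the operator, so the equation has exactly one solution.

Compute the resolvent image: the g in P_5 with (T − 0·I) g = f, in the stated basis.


write g with unknown coordinates in the stated basis and equate coefficients in (T − 0·I) g = f
solving from the highest basis element down gives g = 3x^4 + 30x^3 + 54x^2 - 161x - 257
check: T g = 6x^4 - 4x
so T g − 0·g = 6x^4 - 4x = f ✓

the image equals g(x) = 3x^4 + 30x^3 + 54x^2 - 161x - 257


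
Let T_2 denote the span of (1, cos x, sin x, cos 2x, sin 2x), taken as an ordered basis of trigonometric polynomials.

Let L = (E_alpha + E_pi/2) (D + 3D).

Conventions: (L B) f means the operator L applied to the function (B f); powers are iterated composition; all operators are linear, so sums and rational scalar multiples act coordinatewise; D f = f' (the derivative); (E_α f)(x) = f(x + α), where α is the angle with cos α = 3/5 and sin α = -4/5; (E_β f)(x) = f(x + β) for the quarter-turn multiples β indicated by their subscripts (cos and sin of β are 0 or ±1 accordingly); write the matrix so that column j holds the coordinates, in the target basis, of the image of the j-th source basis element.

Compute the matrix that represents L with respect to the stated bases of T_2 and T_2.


the matrix is [[0, 0, 0, 0, 0]; [0, -4/5, 12/5, 0, 0]; [0, -12/5, -4/5, 0, 0]; [0, 0, 0, 192/25, -256/25]; [0, 0, 0, 256/25, 192/25]] (rows listed top to bottom)

image of 1: 0
image of cos x: -(4/5)cos x - (12/5)sin x
image of sin x: (12/5)cos x - (4/5)sin x
image of cos 2x: (192/25)cos 2x + (256/25)sin 2x
image of sin 2x: -(256/25)cos 2x + (192/25)sin 2x
each image's coordinates form column j of the matrix


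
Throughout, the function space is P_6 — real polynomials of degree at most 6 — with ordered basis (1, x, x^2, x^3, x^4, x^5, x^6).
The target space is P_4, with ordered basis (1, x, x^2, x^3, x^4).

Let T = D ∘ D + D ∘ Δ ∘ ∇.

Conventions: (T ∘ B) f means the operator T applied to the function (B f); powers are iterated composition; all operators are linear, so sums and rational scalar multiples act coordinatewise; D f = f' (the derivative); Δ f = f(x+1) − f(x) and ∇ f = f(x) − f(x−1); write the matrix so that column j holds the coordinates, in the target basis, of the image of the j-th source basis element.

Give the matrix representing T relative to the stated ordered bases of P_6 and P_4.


the matrix is [[0, 0, 2, 6, 0, 10, 0]; [0, 0, 0, 6, 24, 0, 60]; [0, 0, 0, 0, 12, 60, 0]; [0, 0, 0, 0, 0, 20, 120]; [0, 0, 0, 0, 0, 0, 30]] (rows listed top to bottom)

image of 1: 0
image of x: 0
image of x^2: 2
image of x^3: 6x + 6
image of x^4: 12x^2 + 24x
image of x^5: 20x^3 + 60x^2 + 10
image of x^6: 30x^4 + 120x^3 + 60x
each image's coordinates form column j of the matrix


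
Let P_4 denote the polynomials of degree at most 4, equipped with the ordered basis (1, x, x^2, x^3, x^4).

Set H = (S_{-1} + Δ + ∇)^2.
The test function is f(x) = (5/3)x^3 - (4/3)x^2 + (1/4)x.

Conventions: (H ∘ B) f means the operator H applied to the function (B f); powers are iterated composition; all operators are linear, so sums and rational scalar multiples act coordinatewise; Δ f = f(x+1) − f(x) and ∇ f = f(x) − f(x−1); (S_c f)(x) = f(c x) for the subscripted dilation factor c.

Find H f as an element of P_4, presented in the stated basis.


S_{-1} f = -(5/3)x^3 - (4/3)x^2 - (1/4)x
Δ f = 5x^2 + (7/3)x + 7/12
∇ f = 5x^2 - (23/3)x + 13/4
(S_{-1} + Δ + ∇) f = -(5/3)x^3 + (26/3)x^2 - (67/12)x + 23/6
S_{-1} (S_{-1} + Δ + ∇) f = (5/3)x^3 + (26/3)x^2 + (67/12)x + 23/6
Δ (S_{-1} + Δ + ∇) f = -5x^2 + (37/3)x + 17/12
∇ (S_{-1} + Δ + ∇) f = -5x^2 + (67/3)x - 191/12
(S_{-1} + Δ + ∇) (S_{-1} + Δ + ∇) f = (5/3)x^3 - (4/3)x^2 + (161/4)x - 32/3

the image equals g(x) = (5/3)x^3 - (4/3)x^2 + (161/4)x - 32/3


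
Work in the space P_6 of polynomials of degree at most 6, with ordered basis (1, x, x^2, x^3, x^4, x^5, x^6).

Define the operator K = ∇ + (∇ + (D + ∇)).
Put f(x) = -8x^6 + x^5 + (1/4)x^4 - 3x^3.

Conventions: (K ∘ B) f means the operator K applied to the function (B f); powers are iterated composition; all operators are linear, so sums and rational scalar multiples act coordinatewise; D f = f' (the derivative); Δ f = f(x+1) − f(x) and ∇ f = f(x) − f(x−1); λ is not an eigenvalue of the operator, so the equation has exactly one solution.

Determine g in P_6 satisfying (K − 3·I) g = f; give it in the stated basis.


the result is g(x) = (8/3)x^6 + 21x^5 + (1199/12)x^4 + (3395/9)x^3 + (19429/18)x^2 + (55549/27)x + 634849/324

write g with unknown coordinates in the stated basis and equate coefficients in (K − 3·I) g = f
solving from the highest basis element down gives g = (8/3)x^6 + 21x^5 + (1199/12)x^4 + (3395/9)x^3 + (19429/18)x^2 + (55549/27)x + 634849/324
check: K g = 64x^5 + 300x^4 + (3386/3)x^3 + (19429/6)x^2 + (55549/9)x + 634849/108
so K g − 3·g = -8x^6 + x^5 + (1/4)x^4 - 3x^3 = f ✓


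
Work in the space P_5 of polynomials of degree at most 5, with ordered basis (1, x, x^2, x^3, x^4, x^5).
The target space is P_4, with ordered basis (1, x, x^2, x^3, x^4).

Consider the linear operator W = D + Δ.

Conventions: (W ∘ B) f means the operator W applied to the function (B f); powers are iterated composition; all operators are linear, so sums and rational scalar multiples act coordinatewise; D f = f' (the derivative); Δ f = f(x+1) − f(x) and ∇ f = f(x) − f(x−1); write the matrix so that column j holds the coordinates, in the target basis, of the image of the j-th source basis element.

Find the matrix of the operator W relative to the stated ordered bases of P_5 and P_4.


image of 1: 0
image of x: 2
image of x^2: 4x + 1
image of x^3: 6x^2 + 3x + 1
image of x^4: 8x^3 + 6x^2 + 4x + 1
image of x^5: 10x^4 + 10x^3 + 10x^2 + 5x + 1
each image's coordinates form column j of the matrix

the matrix is [[0, 2, 1, 1, 1, 1]; [0, 0, 4, 3, 4, 5]; [0, 0, 0, 6, 6, 10]; [0, 0, 0, 0, 8, 10]; [0, 0, 0, 0, 0, 10]] (rows listed top to bottom)


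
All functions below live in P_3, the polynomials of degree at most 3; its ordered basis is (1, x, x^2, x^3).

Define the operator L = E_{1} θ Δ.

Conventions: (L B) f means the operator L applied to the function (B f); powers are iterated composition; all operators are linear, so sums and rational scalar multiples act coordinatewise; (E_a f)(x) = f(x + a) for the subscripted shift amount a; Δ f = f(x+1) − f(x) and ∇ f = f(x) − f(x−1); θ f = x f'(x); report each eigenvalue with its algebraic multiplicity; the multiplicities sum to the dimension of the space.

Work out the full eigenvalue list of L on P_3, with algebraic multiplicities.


image of 1: 0
image of x: 0
image of x^2: 2x + 2
image of x^3: 6x^2 + 15x + 9
the matrix is upper triangular; its diagonal is (0, 0, 0, 0)
for a triangular matrix the eigenvalues are the diagonal entries, with algebraic multiplicity their repetition count

λ = 0 (multiplicity 4)


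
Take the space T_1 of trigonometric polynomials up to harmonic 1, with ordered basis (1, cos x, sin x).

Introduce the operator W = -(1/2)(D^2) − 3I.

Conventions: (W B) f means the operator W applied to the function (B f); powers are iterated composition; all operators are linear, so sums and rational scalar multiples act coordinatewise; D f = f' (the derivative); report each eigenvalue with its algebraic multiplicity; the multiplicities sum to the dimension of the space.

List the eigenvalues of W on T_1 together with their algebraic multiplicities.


λ = -3 (multiplicity 1), λ = -5/2 (multiplicity 2)

image of 1: -3
image of cos x: -(5/2)cos x
image of sin x: -(5/2)sin x
the matrix is diagonal; its diagonal is (-3, -5/2, -5/2)
for a triangular matrix the eigenvalues are the diagonal entries, with algebraic multiplicity their repetition count


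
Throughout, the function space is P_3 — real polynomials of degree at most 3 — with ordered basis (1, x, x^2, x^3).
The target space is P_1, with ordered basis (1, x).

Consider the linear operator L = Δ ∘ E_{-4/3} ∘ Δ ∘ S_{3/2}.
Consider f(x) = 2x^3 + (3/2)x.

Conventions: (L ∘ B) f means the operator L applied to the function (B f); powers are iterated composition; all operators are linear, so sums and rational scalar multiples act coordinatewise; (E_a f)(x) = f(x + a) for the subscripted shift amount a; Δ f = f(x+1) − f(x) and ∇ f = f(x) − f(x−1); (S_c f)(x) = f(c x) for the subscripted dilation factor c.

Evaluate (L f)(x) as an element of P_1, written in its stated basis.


S_{3/2} f = (27/4)x^3 + (9/4)x
Δ S_{3/2} f = (81/4)x^2 + (81/4)x + 9
E_{-4/3} Δ S_{3/2} f = (81/4)x^2 - (135/4)x + 18
Δ E_{-4/3} Δ S_{3/2} f = (81/2)x - 27/2

the result is g(x) = (81/2)x - 27/2


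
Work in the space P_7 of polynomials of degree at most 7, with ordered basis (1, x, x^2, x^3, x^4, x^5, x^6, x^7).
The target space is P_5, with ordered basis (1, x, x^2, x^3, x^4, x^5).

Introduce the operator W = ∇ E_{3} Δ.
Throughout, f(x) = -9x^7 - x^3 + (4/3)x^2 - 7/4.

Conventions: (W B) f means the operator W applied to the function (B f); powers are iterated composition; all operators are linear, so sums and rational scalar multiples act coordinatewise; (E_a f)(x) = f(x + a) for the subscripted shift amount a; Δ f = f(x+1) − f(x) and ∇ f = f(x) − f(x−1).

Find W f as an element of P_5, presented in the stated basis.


the image equals g(x) = -378x^5 - 5670x^4 - 34650x^3 - 107730x^2 - 170232x - 327772/3

Δ f = -63x^6 - 189x^5 - 315x^4 - 315x^3 - 192x^2 - (190/3)x - 26/3
E_{3} Δ f = -63x^6 - 1323x^5 - 11655x^4 - 55125x^3 - 147612x^2 - (636418/3)x - 383402/3
∇ (E_{3} Δ) f = -378x^5 - 5670x^4 - 34650x^3 - 107730x^2 - 170232x - 327772/3


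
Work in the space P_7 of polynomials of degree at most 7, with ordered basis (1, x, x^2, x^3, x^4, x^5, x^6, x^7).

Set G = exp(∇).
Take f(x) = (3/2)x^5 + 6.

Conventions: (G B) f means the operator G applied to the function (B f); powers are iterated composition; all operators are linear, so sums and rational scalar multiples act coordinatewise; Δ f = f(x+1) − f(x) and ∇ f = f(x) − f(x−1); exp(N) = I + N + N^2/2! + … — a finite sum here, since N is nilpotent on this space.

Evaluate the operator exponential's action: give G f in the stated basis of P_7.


order-1 term: (15/2)x^4 - 15x^3 + 15x^2 - (15/2)x + 3/2
order-2 term: 15x^3 - 45x^2 + (105/2)x - 45/2
order-3 term: 15x^2 - 45x + 75/2
order-4 term: (15/2)x - 15
order-5 term: 3/2
the series for exp(∇) f terminates at order 5
exp(∇) f = (3/2)x^5 + (15/2)x^4 - 15x^2 + (15/2)x + 9

the result is g(x) = (3/2)x^5 + (15/2)x^4 - 15x^2 + (15/2)x + 9


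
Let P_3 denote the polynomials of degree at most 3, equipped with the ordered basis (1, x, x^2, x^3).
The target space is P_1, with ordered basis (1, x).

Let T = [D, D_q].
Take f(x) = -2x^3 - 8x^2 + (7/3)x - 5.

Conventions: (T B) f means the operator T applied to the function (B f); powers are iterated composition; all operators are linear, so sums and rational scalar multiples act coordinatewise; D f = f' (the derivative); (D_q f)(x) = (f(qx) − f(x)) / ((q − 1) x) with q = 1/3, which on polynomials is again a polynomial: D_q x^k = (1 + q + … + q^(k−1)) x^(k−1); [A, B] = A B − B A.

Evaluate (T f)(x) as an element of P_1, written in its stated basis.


the image equals g(x) = (20/9)x + 16/3

D_q f = -(26/9)x^2 - (32/3)x + 7/3
D D_q f = -(52/9)x - 32/3
D f = -6x^2 - 16x + 7/3
D_q D f = -8x - 16
[D, D_q] f = (20/9)x + 16/3


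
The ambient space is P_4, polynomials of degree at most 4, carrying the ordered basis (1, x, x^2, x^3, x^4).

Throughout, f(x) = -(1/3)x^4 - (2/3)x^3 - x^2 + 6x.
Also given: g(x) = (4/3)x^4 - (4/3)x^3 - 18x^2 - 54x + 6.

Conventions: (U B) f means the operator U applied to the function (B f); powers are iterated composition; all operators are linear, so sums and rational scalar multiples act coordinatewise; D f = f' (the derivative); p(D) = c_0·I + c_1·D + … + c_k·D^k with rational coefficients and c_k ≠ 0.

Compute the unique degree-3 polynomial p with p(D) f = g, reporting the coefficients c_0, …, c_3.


p(D) = -4·I + 3·D + 4·D^2 + D^3, i.e. c_0 = -4, c_1 = 3, c_2 = 4, c_3 = 1

D^0 f = -(1/3)x^4 - (2/3)x^3 - x^2 + 6x
D^1 f = -(4/3)x^3 - 2x^2 - 2x + 6
D^2 f = -4x^2 - 4x - 2
D^3 f = -8x - 4
matching coefficients of g against c_0 f + c_1 Df + … from the top degree down determines the c_i
solution: c_0 = -4, c_1 = 3, c_2 = 4, c_3 = 1


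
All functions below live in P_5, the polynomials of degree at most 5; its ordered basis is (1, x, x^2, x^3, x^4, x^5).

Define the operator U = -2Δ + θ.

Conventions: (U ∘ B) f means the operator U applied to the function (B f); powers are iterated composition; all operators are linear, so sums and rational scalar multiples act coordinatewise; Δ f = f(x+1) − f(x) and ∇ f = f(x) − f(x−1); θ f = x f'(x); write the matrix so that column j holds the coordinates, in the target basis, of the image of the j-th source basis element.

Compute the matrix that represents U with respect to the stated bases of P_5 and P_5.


image of 1: 0
image of x: x - 2
image of x^2: 2x^2 - 4x - 2
image of x^3: 3x^3 - 6x^2 - 6x - 2
image of x^4: 4x^4 - 8x^3 - 12x^2 - 8x - 2
image of x^5: 5x^5 - 10x^4 - 20x^3 - 20x^2 - 10x - 2
each image's coordinates form column j of the matrix

the matrix is [[0, -2, -2, -2, -2, -2]; [0, 1, -4, -6, -8, -10]; [0, 0, 2, -6, -12, -20]; [0, 0, 0, 3, -8, -20]; [0, 0, 0, 0, 4, -10]; [0, 0, 0, 0, 0, 5]] (rows listed top to bottom)


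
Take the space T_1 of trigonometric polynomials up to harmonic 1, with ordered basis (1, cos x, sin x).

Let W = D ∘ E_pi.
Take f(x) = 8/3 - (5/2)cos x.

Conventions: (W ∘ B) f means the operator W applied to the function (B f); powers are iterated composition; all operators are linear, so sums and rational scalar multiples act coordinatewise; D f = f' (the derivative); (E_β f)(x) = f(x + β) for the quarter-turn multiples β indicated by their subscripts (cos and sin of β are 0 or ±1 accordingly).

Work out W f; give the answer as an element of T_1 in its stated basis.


E_pi f = 8/3 + (5/2)cos x
D E_pi f = -(5/2)sin x

g(x) = -(5/2)sin x


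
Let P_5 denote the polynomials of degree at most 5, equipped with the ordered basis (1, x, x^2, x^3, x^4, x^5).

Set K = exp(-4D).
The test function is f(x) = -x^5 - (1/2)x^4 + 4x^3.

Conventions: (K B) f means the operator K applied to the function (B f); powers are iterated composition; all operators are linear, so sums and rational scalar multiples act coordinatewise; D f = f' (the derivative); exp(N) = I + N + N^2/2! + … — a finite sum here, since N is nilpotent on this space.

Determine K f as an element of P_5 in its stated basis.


order-1 term: 20x^4 + 8x^3 - 48x^2
order-2 term: -160x^3 - 48x^2 + 192x
order-3 term: 640x^2 + 128x - 256
order-4 term: -1280x - 128
order-5 term: 1024
the series for exp(-4D) f terminates at order 5
exp(-4D) f = -x^5 + (39/2)x^4 - 148x^3 + 544x^2 - 960x + 640

the result is g(x) = -x^5 + (39/2)x^4 - 148x^3 + 544x^2 - 960x + 640


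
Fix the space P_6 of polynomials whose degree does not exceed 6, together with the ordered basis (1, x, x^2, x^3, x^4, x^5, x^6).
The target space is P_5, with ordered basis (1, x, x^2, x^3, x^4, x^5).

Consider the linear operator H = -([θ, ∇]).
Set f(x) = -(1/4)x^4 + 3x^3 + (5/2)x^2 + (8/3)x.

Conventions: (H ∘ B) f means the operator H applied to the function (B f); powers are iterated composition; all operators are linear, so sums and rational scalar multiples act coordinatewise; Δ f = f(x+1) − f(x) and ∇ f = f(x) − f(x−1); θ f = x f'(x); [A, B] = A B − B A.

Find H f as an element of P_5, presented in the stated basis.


the image equals g(x) = -x^3 + 12x^2 - 16x + 23/3

∇ f = -x^3 + (21/2)x^2 - 5x + 41/12
θ ∇ f = -3x^3 + 21x^2 - 5x
θ f = -x^4 + 9x^3 + 5x^2 + (8/3)x
∇ θ f = -4x^3 + 33x^2 - 21x + 23/3
[θ, ∇] f = x^3 - 12x^2 + 16x - 23/3
(-([θ, ∇])) f = -x^3 + 12x^2 - 16x + 23/3


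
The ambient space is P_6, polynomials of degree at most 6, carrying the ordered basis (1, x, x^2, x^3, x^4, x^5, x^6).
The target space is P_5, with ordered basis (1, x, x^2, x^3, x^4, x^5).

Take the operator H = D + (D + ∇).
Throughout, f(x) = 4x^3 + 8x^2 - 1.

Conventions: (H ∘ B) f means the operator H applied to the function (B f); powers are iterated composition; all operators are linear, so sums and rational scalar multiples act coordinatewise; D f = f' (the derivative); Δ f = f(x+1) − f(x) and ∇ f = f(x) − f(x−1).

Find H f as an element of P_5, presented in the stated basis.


the image equals g(x) = 36x^2 + 36x - 4

D f = 12x^2 + 16x
D f = 12x^2 + 16x
∇ f = 12x^2 + 4x - 4
(D + ∇) f = 24x^2 + 20x - 4
(D + (D + ∇)) f = 36x^2 + 36x - 4


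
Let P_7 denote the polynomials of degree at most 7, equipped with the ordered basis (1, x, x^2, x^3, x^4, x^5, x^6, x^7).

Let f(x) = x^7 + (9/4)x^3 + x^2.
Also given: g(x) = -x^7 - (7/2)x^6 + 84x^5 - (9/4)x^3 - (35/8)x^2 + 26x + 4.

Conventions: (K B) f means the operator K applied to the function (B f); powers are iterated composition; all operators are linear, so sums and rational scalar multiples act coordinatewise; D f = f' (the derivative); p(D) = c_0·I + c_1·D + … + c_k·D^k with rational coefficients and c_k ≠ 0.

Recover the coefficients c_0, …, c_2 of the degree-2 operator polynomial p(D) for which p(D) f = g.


c_0 = -1, c_1 = -1/2, c_2 = 2

D^0 f = x^7 + (9/4)x^3 + x^2
D^1 f = 7x^6 + (27/4)x^2 + 2x
D^2 f = 42x^5 + (27/2)x + 2
matching coefficients of g against c_0 f + c_1 Df + … from the top degree down determines the c_i
solution: c_0 = -1, c_1 = -1/2, c_2 = 2


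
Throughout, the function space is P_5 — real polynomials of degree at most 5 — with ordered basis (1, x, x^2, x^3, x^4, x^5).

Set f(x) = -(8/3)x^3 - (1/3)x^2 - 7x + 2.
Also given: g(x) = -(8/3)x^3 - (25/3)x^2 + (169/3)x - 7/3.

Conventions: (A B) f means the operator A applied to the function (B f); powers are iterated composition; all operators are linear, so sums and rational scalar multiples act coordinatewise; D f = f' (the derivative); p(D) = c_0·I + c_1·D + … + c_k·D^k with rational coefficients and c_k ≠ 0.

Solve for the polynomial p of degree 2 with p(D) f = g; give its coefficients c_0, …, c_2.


c_0 = 1, c_1 = 1, c_2 = -4

D^0 f = -(8/3)x^3 - (1/3)x^2 - 7x + 2
D^1 f = -8x^2 - (2/3)x - 7
D^2 f = -16x - 2/3
matching coefficients of g against c_0 f + c_1 Df + … from the top degree down determines the c_i
solution: c_0 = 1, c_1 = 1, c_2 = -4


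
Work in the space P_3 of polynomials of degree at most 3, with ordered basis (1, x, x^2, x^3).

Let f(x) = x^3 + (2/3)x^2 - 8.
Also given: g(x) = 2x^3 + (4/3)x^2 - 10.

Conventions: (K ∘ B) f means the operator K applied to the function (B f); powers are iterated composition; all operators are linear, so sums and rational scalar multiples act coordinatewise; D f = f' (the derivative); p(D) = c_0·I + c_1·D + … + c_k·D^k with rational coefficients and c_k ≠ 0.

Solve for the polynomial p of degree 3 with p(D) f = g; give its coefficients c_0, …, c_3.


p(D) = 2·I + D^3, i.e. c_0 = 2, c_1 = 0, c_2 = 0, c_3 = 1

D^0 f = x^3 + (2/3)x^2 - 8
D^1 f = 3x^2 + (4/3)x
D^2 f = 6x + 4/3
D^3 f = 6
matching coefficients of g against c_0 f + c_1 Df + … from the top degree down determines the c_i
solution: c_0 = 2, c_1 = 0, c_2 = 0, c_3 = 1
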